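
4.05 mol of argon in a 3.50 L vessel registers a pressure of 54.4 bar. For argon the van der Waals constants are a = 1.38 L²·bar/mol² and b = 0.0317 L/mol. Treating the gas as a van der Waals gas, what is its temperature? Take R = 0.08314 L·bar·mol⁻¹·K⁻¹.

T = (P + a n²/V²)(V − nb)/(nR)
P + a n²/V² = 54.4 + (1.38)(4.05)²/(3.50)² = 56.248 bar
V − nb = 3.50 − (4.05)(0.0317) = 3.3716 L
T = (56.248)(3.3716)/((4.05)(0.08314)) = 563.2 K

T ≈ 563.2 K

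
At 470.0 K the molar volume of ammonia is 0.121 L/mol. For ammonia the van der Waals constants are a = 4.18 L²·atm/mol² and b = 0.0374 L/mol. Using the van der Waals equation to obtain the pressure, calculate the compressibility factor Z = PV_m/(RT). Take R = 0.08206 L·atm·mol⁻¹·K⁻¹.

Z ≈ 0.5517

P = RT/(V_m − b) − a/V_m² = (0.08206)(470.0)/(0.121 − 0.0374) − 4.18/(0.121)²
  = 38.568/0.083600 − 285.50 = 461.34 − 285.50 = 175.84 atm
Z = PV_m/(RT) = (175.84)(0.121)/((0.08206)(470.0)) = 21.277/38.568 = 0.5517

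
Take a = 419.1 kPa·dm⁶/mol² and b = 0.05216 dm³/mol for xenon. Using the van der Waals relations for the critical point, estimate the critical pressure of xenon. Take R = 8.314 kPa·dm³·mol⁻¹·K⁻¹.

P_c ≈ 5705 kPa

For a van der Waals gas, P_c = a/(27b²).
P_c = 419.1/(27×(0.05216)²) = 419.1/0.073458 = 5705 kPa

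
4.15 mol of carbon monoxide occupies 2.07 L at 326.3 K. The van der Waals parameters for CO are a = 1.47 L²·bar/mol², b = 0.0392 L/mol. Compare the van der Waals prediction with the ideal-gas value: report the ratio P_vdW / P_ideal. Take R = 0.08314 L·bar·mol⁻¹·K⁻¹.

Ideal: P_ideal = nRT/V = (4.15)(0.08314)(326.3)/2.07 = 54.3882 bar
vdW: P = nRT/(V − nb) − a n²/V² = 112.584/1.90732 − 25.3171/4.28490 = 59.0273 − 5.90845 = 53.1189 bar
Ratio = 53.1189/54.3882 = 0.9767

P_vdW / P_ideal ≈ 0.9767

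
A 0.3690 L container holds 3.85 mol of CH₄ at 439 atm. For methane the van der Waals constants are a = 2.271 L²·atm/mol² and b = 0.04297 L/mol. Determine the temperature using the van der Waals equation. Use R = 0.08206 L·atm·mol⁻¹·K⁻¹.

T = (P + a n²/V²)(V − nb)/(nR)
P + a n²/V² = 439 + (2.271)(3.85)²/(0.3690)² = 686.22 atm
V − nb = 0.3690 − (3.85)(0.04297) = 0.20357 L
T = (686.22)(0.20357)/((3.85)(0.08206)) = 442.2 K

T ≈ 442.2 K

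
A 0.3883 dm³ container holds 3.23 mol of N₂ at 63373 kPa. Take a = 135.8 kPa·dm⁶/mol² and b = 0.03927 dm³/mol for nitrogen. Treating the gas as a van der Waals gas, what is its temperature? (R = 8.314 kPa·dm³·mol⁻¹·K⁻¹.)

T = (P + a n²/V²)(V − nb)/(nR)
P + a n²/V² = 63373 + (135.8)(3.23)²/(0.3883)² = 72770 kPa
V − nb = 0.3883 − (3.23)(0.03927) = 0.26146 dm³
T = (72770)(0.26146)/((3.23)(8.314)) = 708.5 K

T ≈ 708.5 K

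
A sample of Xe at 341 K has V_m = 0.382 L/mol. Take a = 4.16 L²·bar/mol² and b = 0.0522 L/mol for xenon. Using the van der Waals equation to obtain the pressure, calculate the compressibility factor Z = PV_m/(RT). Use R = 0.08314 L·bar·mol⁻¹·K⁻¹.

Z ≈ 0.7742

P = RT/(V_m − b) − a/V_m² = (0.08314)(341)/(0.382 − 0.0522) − 4.16/(0.382)²
  = 28.351/0.32980 − 28.508 = 85.964 − 28.508 = 57.456 bar
Z = PV_m/(RT) = (57.456)(0.382)/((0.08314)(341)) = 21.948/28.351 = 0.7742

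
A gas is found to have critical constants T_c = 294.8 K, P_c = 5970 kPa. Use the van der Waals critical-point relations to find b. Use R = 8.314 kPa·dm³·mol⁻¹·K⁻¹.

b ≈ 0.05132 dm³/mol

From T_c = 8a/(27Rb) and P_c = a/(27b²): b = R T_c/(8 P_c).
b = (8.314)(294.8)/(8×5970) = 2451.0/47760 = 0.05132 dm³/mol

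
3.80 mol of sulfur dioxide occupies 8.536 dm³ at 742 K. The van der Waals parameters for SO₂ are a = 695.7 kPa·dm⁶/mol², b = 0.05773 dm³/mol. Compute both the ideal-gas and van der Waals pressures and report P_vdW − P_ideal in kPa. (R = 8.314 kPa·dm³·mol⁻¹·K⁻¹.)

Ideal: P_ideal = nRT/V = (3.80)(8.314)(742)/8.536 = 2746.27 kPa
vdW: P = nRT/(V − nb) − a n²/V² = 23442.2/8.31663 − 10045.9/72.8633 = 2818.71 − 137.873 = 2680.84 kPa
ΔP = 2680.84 − 2746.27 = -65.4 kPa

ΔP ≈ -65.4 kPa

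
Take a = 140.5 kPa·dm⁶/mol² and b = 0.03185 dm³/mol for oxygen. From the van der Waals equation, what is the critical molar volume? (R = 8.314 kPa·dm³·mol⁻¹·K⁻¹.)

For a van der Waals gas, V_m,c = 3b.
V_m,c = 3×0.03185 = 0.09555 dm³/mol

V_m,c ≈ 0.09555 dm³/mol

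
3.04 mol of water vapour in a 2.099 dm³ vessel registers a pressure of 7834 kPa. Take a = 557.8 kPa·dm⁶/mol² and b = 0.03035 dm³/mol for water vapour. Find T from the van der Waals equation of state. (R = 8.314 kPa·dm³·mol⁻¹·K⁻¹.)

T ≈ 714.9 K

T = (P + a n²/V²)(V − nb)/(nR)
P + a n²/V² = 7834 + (557.8)(3.04)²/(2.099)² = 9004.0 kPa
V − nb = 2.099 − (3.04)(0.03035) = 2.0067 dm³
T = (9004.0)(2.0067)/((3.04)(8.314)) = 714.9 K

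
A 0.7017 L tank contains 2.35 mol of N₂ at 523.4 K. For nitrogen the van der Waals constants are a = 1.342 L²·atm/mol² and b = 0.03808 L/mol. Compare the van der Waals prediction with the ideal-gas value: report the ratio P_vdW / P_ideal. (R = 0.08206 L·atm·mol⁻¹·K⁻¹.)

Ideal: P_ideal = nRT/V = (2.35)(0.08206)(523.4)/0.7017 = 143.841 atm
vdW: P = nRT/(V − nb) − a n²/V² = 100.933/0.612212 − 7.41120/0.492383 = 164.866 − 15.0517 = 149.814 atm
Ratio = 149.814/143.841 = 1.042

P_vdW / P_ideal ≈ 1.042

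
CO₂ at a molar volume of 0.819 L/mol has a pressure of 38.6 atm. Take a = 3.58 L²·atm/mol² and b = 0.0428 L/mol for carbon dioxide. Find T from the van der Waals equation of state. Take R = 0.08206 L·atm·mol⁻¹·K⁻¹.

T = (P + a/V_m²)(V_m − b)/R
P + a/V_m² = 38.6 + 3.58/(0.819)² = 43.937 atm
V_m − b = 0.819 − 0.0428 = 0.77620 L/mol
T = (43.937)(0.77620)/0.08206 = 415.6 K

T ≈ 415.6 K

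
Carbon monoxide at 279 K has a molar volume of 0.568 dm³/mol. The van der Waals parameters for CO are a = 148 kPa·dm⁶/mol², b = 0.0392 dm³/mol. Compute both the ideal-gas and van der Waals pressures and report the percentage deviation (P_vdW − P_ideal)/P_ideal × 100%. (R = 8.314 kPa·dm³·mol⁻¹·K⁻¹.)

Ideal: P_ideal = RT/V_m = (8.314)(279)/0.568 = 4083.81 kPa
vdW: P = RT/(V_m − b) − a/V_m² = 2319.61/0.528800 − 148/0.322624 = 4386.55 − 458.738 = 3927.81 kPa
% deviation = (3927.81 − 4083.81)/4083.81 × 100% = -3.82%

-3.82 %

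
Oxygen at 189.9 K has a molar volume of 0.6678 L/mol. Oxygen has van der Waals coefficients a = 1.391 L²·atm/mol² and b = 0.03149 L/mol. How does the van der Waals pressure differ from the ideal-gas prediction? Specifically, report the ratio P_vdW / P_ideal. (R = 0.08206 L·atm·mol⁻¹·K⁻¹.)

Ideal: P_ideal = RT/V_m = (0.08206)(189.9)/0.6678 = 23.3351 atm
vdW: P = RT/(V_m − b) − a/V_m² = 15.5832/0.636310 − 1.391/0.445957 = 24.4899 − 3.11913 = 21.3708 atm
Ratio = 21.3708/23.3351 = 0.9158

P_vdW / P_ideal ≈ 0.9158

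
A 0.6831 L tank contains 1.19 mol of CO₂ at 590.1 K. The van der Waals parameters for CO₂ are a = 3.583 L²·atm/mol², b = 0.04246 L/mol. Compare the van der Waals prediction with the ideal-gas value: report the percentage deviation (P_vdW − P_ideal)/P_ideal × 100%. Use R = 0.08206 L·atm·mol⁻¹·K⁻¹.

Ideal: P_ideal = nRT/V = (1.19)(0.08206)(590.1)/0.6831 = 84.3567 atm
vdW: P = nRT/(V − nb) − a n²/V² = 57.6241/0.632573 − 5.07389/0.466626 = 91.0948 − 10.8736 = 80.2212 atm
% deviation = (80.2212 − 84.3567)/84.3567 × 100% = -4.90%

-4.90 %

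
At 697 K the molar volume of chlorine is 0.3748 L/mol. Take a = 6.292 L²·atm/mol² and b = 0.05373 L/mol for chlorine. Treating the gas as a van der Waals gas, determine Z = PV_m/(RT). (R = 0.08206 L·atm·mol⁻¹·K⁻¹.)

Z ≈ 0.8738

P = RT/(V_m − b) − a/V_m² = (0.08206)(697)/(0.3748 − 0.05373) − 6.292/(0.3748)²
  = 57.196/0.32107 − 44.791 = 178.14 − 44.791 = 133.35 atm
Z = PV_m/(RT) = (133.35)(0.3748)/((0.08206)(697)) = 49.980/57.196 = 0.8738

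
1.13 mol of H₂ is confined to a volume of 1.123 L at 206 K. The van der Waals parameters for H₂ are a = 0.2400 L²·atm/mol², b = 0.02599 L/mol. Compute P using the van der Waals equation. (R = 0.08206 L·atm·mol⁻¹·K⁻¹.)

P = nRT/(V − nb) − a n²/V²
nRT/(V − nb) = (1.13)(0.08206)(206)/(1.123 − 1.13×0.02599) = 19.102/1.0936 = 17.467 atm
a n²/V² = (0.2400)(1.13)²/(1.123)² = 0.24300 atm
P = 17.467 − 0.24300 = 17.22 atm

P ≈ 17.22 atm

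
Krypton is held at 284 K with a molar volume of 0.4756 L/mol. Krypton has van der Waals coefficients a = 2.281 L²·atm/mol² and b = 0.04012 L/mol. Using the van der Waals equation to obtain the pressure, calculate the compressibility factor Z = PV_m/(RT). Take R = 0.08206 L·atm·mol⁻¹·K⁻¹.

P = RT/(V_m − b) − a/V_m² = (0.08206)(284)/(0.4756 − 0.04012) − 2.281/(0.4756)²
  = 23.305/0.43548 − 10.084 = 53.516 − 10.084 = 43.432 atm
Z = PV_m/(RT) = (43.432)(0.4756)/((0.08206)(284)) = 20.656/23.305 = 0.8863

Z ≈ 0.8863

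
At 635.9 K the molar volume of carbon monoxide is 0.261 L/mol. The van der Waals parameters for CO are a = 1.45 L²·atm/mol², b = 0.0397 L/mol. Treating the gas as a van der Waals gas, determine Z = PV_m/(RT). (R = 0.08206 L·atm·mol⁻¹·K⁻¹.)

Z ≈ 1.073

P = RT/(V_m − b) − a/V_m² = (0.08206)(635.9)/(0.261 − 0.0397) − 1.45/(0.261)²
  = 52.182/0.22130 − 21.286 = 235.80 − 21.286 = 214.51 atm
Z = PV_m/(RT) = (214.51)(0.261)/((0.08206)(635.9)) = 55.987/52.182 = 1.073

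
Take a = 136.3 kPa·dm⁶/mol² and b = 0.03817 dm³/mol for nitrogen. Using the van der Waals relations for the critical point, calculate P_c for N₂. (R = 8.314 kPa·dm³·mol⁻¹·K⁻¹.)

P_c ≈ 3465 kPa

For a van der Waals gas, P_c = a/(27b²).
P_c = 136.3/(27×(0.03817)²) = 136.3/0.039338 = 3465 kPa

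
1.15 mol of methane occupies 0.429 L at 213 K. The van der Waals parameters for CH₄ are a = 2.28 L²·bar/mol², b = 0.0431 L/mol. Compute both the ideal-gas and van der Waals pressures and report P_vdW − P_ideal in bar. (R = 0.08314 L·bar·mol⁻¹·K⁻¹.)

Ideal: P_ideal = nRT/V = (1.15)(0.08314)(213)/0.429 = 47.4712 bar
vdW: P = nRT/(V − nb) − a n²/V² = 20.3651/0.379435 − 3.01530/0.184041 = 53.6722 − 16.3838 = 37.2884 bar
ΔP = 37.2884 − 47.4712 = -10.18 bar

ΔP ≈ -10.18 bar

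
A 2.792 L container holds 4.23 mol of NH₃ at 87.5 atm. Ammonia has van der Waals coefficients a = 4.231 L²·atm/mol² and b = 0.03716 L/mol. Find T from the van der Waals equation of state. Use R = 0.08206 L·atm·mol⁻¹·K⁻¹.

T = (P + a n²/V²)(V − nb)/(nR)
P + a n²/V² = 87.5 + (4.231)(4.23)²/(2.792)² = 97.212 atm
V − nb = 2.792 − (4.23)(0.03716) = 2.6348 L
T = (97.212)(2.6348)/((4.23)(0.08206)) = 737.9 K

T ≈ 737.9 K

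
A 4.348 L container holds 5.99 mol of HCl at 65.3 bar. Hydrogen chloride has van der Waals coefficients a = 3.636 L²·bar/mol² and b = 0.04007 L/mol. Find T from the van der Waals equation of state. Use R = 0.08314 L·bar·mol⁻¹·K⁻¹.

T = (P + a n²/V²)(V − nb)/(nR)
P + a n²/V² = 65.3 + (3.636)(5.99)²/(4.348)² = 72.201 bar
V − nb = 4.348 − (5.99)(0.04007) = 4.1080 L
T = (72.201)(4.1080)/((5.99)(0.08314)) = 595.6 K

T ≈ 595.6 K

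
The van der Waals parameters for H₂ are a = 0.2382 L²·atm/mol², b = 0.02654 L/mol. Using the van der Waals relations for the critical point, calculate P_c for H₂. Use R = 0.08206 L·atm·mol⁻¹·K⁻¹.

For a van der Waals gas, P_c = a/(27b²).
P_c = 0.2382/(27×(0.02654)²) = 0.2382/0.019018 = 12.52 atm

P_c ≈ 12.52 atm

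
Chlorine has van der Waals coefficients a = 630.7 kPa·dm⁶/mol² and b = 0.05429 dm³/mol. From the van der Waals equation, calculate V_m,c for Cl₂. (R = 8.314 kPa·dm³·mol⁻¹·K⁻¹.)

V_m,c ≈ 0.1629 dm³/mol

For a van der Waals gas, V_m,c = 3b.
V_m,c = 3×0.05429 = 0.1629 dm³/mol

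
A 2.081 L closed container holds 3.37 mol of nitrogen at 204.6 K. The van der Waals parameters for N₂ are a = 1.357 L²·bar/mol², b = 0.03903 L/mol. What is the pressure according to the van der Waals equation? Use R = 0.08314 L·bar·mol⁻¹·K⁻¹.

P = nRT/(V − nb) − a n²/V²
nRT/(V − nb) = (3.37)(0.08314)(204.6)/(2.081 − 3.37×0.03903) = 57.325/1.9495 = 29.405 bar
a n²/V² = (1.357)(3.37)²/(2.081)² = 3.5587 bar
P = 29.405 − 3.5587 = 25.85 bar

P ≈ 25.85 bar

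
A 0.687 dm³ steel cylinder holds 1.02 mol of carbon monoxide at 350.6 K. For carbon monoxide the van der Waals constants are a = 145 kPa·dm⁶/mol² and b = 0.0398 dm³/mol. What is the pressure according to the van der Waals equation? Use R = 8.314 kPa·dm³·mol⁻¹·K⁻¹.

P ≈ 4280 kPa

P = nRT/(V − nb) − a n²/V²
nRT/(V − nb) = (1.02)(8.314)(350.6)/(0.687 − 1.02×0.0398) = 2973.2/0.64640 = 4599.6 kPa
a n²/V² = (145)(1.02)²/(0.687)² = 319.64 kPa
P = 4599.6 − 319.64 = 4280 kPa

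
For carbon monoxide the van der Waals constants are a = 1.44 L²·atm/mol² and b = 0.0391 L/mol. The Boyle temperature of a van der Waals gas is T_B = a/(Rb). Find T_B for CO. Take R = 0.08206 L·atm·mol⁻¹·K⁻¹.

T_B ≈ 448.8 K

For a van der Waals gas the second virial coefficient B₂ = b − a/(RT) vanishes at T_B = a/(Rb).
T_B = 1.44/(0.08206×0.0391) = 1.44/0.0032085 = 448.8 K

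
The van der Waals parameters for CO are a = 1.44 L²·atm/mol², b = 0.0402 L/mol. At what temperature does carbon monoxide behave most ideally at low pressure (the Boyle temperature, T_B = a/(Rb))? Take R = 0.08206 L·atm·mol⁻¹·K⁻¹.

T_B ≈ 436.5 K

For a van der Waals gas the second virial coefficient B₂ = b − a/(RT) vanishes at T_B = a/(Rb).
T_B = 1.44/(0.08206×0.0402) = 1.44/0.0032988 = 436.5 K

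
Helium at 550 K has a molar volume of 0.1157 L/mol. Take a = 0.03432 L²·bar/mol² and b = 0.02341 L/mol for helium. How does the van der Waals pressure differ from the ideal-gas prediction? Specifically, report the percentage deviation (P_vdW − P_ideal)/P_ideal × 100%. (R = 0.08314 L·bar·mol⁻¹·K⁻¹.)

Ideal: P_ideal = RT/V_m = (0.08314)(550)/0.1157 = 395.220 bar
vdW: P = RT/(V_m − b) − a/V_m² = 45.7270/0.0922900 − 0.03432/0.0133865 = 495.471 − 2.56378 = 492.907 bar
% deviation = (492.907 − 395.220)/395.220 × 100% = 24.72%

24.72 %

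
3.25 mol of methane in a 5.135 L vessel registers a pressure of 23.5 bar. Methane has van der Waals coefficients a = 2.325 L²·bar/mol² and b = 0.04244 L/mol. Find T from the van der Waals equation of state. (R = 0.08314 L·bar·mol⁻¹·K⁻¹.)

T = (P + a n²/V²)(V − nb)/(nR)
P + a n²/V² = 23.5 + (2.325)(3.25)²/(5.135)² = 24.431 bar
V − nb = 5.135 − (3.25)(0.04244) = 4.9971 L
T = (24.431)(4.9971)/((3.25)(0.08314)) = 451.8 K

T ≈ 451.8 K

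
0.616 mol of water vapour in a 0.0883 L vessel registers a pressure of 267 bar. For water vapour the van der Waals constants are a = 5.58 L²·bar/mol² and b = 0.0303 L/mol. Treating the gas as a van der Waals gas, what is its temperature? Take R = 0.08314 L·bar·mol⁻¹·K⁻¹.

T ≈ 732.3 K

T = (P + a n²/V²)(V − nb)/(nR)
P + a n²/V² = 267 + (5.58)(0.616)²/(0.0883)² = 538.57 bar
V − nb = 0.0883 − (0.616)(0.0303) = 0.069635 L
T = (538.57)(0.069635)/((0.616)(0.08314)) = 732.3 K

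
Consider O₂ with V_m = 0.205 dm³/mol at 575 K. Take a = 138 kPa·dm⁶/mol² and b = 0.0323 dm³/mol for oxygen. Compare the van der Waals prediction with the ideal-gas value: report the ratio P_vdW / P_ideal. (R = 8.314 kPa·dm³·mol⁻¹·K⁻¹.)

Ideal: P_ideal = RT/V_m = (8.314)(575)/0.205 = 23319.8 kPa
vdW: P = RT/(V_m − b) − a/V_m² = 4780.55/0.172700 − 138/0.0420250 = 27681.2 − 3283.76 = 24397.4 kPa
Ratio = 24397.4/23319.8 = 1.046

P_vdW / P_ideal ≈ 1.046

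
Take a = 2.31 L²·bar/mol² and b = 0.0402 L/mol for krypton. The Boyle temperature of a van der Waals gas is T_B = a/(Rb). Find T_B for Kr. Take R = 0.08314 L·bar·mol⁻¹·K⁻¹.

For a van der Waals gas the second virial coefficient B₂ = b − a/(RT) vanishes at T_B = a/(Rb).
T_B = 2.31/(0.08314×0.0402) = 2.31/0.0033422 = 691.2 K

T_B ≈ 691.2 K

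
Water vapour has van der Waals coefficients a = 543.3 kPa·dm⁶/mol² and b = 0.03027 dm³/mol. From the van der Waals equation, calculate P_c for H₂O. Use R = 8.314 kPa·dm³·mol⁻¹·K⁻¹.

For a van der Waals gas, P_c = a/(27b²).
P_c = 543.3/(27×(0.03027)²) = 543.3/0.024739 = 21961 kPa

P_c ≈ 21961 kPa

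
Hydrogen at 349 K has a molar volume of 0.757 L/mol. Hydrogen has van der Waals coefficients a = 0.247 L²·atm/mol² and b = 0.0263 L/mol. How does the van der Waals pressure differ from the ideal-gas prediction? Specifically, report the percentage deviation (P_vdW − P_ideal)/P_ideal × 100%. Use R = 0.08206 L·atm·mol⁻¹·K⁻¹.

Ideal: P_ideal = RT/V_m = (0.08206)(349)/0.757 = 37.8322 atm
vdW: P = RT/(V_m − b) − a/V_m² = 28.6389/0.730700 − 0.247/0.573049 = 39.1938 − 0.431028 = 38.7628 atm
% deviation = (38.7628 − 37.8322)/37.8322 × 100% = 2.46%

2.46 %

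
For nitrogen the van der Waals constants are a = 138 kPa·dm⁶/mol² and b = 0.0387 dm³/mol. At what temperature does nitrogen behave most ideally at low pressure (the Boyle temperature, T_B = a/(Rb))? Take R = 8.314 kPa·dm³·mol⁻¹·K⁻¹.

T_B ≈ 428.9 K

For a van der Waals gas the second virial coefficient B₂ = b − a/(RT) vanishes at T_B = a/(Rb).
T_B = 138/(8.314×0.0387) = 138/0.32175 = 428.9 K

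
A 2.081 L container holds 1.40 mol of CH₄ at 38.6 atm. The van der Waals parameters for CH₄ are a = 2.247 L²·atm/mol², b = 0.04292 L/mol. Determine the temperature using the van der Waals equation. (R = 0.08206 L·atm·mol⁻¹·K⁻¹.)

T = (P + a n²/V²)(V − nb)/(nR)
P + a n²/V² = 38.6 + (2.247)(1.40)²/(2.081)² = 39.617 atm
V − nb = 2.081 − (1.40)(0.04292) = 2.0209 L
T = (39.617)(2.0209)/((1.40)(0.08206)) = 696.9 K

T ≈ 696.9 K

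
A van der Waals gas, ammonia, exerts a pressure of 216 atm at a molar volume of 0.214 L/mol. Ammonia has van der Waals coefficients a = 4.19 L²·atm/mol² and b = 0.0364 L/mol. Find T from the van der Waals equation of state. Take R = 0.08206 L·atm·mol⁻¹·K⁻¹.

T = (P + a/V_m²)(V_m − b)/R
P + a/V_m² = 216 + 4.19/(0.214)² = 307.49 atm
V_m − b = 0.214 − 0.0364 = 0.17760 L/mol
T = (307.49)(0.17760)/0.08206 = 665.5 K

T ≈ 665.5 K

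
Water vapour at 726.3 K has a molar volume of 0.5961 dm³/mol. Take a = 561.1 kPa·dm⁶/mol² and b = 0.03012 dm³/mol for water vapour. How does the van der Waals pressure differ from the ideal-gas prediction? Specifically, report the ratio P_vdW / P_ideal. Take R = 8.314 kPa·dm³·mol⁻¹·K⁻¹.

P_vdW / P_ideal ≈ 0.8973

Ideal: P_ideal = RT/V_m = (8.314)(726.3)/0.5961 = 10129.9 kPa
vdW: P = RT/(V_m − b) − a/V_m² = 6038.46/0.565980 − 561.1/0.355335 = 10669.0 − 1579.07 = 9089.9 kPa
Ratio = 9089.9/10129.9 = 0.8973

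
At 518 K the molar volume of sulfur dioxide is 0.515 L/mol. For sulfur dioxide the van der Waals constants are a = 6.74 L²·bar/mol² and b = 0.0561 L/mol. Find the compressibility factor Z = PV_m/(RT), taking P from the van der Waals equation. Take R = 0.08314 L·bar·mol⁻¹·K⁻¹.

P = RT/(V_m − b) − a/V_m² = (0.08314)(518)/(0.515 − 0.0561) − 6.74/(0.515)²
  = 43.067/0.45890 − 25.412 = 93.848 − 25.412 = 68.436 bar
Z = PV_m/(RT) = (68.436)(0.515)/((0.08314)(518)) = 35.245/43.067 = 0.8184

Z ≈ 0.8184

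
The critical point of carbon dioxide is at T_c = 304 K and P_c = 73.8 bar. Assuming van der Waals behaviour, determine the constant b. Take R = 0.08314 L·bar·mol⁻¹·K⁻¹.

From T_c = 8a/(27Rb) and P_c = a/(27b²): b = R T_c/(8 P_c).
b = (0.08314)(304)/(8×73.8) = 25.275/590.40 = 0.04281 L/mol

b ≈ 0.04281 L/mol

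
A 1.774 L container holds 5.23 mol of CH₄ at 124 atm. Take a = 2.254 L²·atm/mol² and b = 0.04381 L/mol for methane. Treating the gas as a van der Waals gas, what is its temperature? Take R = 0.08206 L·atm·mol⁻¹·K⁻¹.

T = (P + a n²/V²)(V − nb)/(nR)
P + a n²/V² = 124 + (2.254)(5.23)²/(1.774)² = 143.59 atm
V − nb = 1.774 − (5.23)(0.04381) = 1.5449 L
T = (143.59)(1.5449)/((5.23)(0.08206)) = 516.9 K

T ≈ 516.9 K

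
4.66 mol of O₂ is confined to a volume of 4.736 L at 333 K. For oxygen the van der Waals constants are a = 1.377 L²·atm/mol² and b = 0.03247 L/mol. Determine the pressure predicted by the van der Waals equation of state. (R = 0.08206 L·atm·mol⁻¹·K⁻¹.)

P ≈ 26.44 atm

P = nRT/(V − nb) − a n²/V²
nRT/(V − nb) = (4.66)(0.08206)(333)/(4.736 − 4.66×0.03247) = 127.34/4.5847 = 27.775 atm
a n²/V² = (1.377)(4.66)²/(4.736)² = 1.3332 atm
P = 27.775 − 1.3332 = 26.44 atm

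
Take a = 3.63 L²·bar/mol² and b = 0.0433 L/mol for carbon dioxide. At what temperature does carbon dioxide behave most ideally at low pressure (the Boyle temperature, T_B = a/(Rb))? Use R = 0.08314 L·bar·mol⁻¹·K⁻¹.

For a van der Waals gas the second virial coefficient B₂ = b − a/(RT) vanishes at T_B = a/(Rb).
T_B = 3.63/(0.08314×0.0433) = 3.63/0.0036000 = 1008 K

T_B ≈ 1008 K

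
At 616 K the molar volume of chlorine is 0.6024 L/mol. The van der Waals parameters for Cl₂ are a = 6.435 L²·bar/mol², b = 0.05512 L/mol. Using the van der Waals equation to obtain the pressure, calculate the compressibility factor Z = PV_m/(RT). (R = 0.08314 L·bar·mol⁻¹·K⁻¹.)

P = RT/(V_m − b) − a/V_m² = (0.08314)(616)/(0.6024 − 0.05512) − 6.435/(0.6024)²
  = 51.214/0.54728 − 17.733 = 93.579 − 17.733 = 75.846 bar
Z = PV_m/(RT) = (75.846)(0.6024)/((0.08314)(616)) = 45.690/51.214 = 0.8921

Z ≈ 0.8921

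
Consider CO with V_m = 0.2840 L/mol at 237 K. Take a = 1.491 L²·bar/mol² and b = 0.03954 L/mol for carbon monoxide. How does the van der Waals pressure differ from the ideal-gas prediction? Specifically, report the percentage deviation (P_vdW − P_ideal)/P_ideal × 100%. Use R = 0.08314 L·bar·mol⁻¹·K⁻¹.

-10.47 %

Ideal: P_ideal = RT/V_m = (0.08314)(237)/0.2840 = 69.3809 bar
vdW: P = RT/(V_m − b) − a/V_m² = 19.7042/0.244460 − 1.491/0.0806560 = 80.6030 − 18.4859 = 62.1171 bar
% deviation = (62.1171 − 69.3809)/69.3809 × 100% = -10.47%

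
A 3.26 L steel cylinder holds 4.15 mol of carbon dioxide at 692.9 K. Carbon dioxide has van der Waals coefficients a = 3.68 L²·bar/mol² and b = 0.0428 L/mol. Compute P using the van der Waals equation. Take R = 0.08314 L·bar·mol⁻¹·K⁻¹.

P ≈ 71.60 bar

P = nRT/(V − nb) − a n²/V²
nRT/(V − nb) = (4.15)(0.08314)(692.9)/(3.26 − 4.15×0.0428) = 239.07/3.0824 = 77.560 bar
a n²/V² = (3.68)(4.15)²/(3.26)² = 5.9636 bar
P = 77.560 − 5.9636 = 71.60 bar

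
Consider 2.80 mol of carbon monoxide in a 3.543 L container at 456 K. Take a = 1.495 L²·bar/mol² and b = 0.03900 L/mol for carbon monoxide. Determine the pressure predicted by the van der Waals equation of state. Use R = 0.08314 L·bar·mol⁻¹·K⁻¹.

P ≈ 29.98 bar

P = nRT/(V − nb) − a n²/V²
nRT/(V − nb) = (2.80)(0.08314)(456)/(3.543 − 2.80×0.03900) = 106.15/3.4338 = 30.913 bar
a n²/V² = (1.495)(2.80)²/(3.543)² = 0.93372 bar
P = 30.913 − 0.93372 = 29.98 bar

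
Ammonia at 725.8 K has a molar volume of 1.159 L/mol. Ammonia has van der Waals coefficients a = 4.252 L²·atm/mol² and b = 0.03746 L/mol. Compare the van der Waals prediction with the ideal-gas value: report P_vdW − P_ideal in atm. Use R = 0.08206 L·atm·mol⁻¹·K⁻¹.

Ideal: P_ideal = RT/V_m = (0.08206)(725.8)/1.159 = 51.3884 atm
vdW: P = RT/(V_m − b) − a/V_m² = 59.5591/1.12154 − 4.252/1.34328 = 53.1047 − 3.16539 = 49.9393 atm
ΔP = 49.9393 − 51.3884 = -1.449 atm

ΔP ≈ -1.449 atm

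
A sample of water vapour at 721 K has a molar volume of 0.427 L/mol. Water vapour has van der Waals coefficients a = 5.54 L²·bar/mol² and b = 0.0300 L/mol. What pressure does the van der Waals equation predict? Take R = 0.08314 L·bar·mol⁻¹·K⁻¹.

P ≈ 120.6 bar

P = RT/(V_m − b) − a/V_m²
RT/(V_m − b) = (0.08314)(721)/(0.427 − 0.0300) = 59.944/0.39700 = 150.99 bar
a/V_m² = 5.54/(0.427)² = 30.385 bar
P = 150.99 − 30.385 = 120.6 bar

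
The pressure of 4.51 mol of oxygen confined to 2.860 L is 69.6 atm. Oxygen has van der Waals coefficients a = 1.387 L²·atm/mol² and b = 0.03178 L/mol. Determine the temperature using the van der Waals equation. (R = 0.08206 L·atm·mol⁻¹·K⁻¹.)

T = (P + a n²/V²)(V − nb)/(nR)
P + a n²/V² = 69.6 + (1.387)(4.51)²/(2.860)² = 73.049 atm
V − nb = 2.860 − (4.51)(0.03178) = 2.7167 L
T = (73.049)(2.7167)/((4.51)(0.08206)) = 536.2 K

T ≈ 536.2 K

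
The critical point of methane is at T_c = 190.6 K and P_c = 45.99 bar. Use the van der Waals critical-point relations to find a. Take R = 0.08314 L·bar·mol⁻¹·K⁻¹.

From T_c = 8a/(27Rb) and P_c = a/(27b²): a = 27 R² T_c²/(64 P_c).
a = 27×(0.08314)²×(190.6)²/(64×45.99) = 6780.0/2943.4 = 2.303 L²·bar/mol²

a ≈ 2.303 L²·bar/mol²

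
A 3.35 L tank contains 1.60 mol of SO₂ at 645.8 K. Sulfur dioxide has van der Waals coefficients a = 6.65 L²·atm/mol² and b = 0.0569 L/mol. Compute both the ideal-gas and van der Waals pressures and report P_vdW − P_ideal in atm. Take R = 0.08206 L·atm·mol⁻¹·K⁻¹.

Ideal: P_ideal = nRT/V = (1.60)(0.08206)(645.8)/3.35 = 25.3107 atm
vdW: P = nRT/(V − nb) − a n²/V² = 84.7910/3.25896 − 17.0240/11.2225 = 26.0178 − 1.51695 = 24.5009 atm
ΔP = 24.5009 − 25.3107 = -0.810 atm

ΔP ≈ -0.810 atm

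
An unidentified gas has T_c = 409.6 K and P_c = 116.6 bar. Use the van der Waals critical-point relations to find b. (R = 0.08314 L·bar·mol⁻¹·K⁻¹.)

b ≈ 0.03651 L/mol

From T_c = 8a/(27Rb) and P_c = a/(27b²): b = R T_c/(8 P_c).
b = (0.08314)(409.6)/(8×116.6) = 34.054/932.80 = 0.03651 L/mol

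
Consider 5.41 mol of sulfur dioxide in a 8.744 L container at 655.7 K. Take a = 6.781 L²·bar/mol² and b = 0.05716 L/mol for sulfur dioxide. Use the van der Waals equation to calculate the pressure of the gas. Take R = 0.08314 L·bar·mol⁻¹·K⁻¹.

P = nRT/(V − nb) − a n²/V²
nRT/(V − nb) = (5.41)(0.08314)(655.7)/(8.744 − 5.41×0.05716) = 294.93/8.4348 = 34.966 bar
a n²/V² = (6.781)(5.41)²/(8.744)² = 2.5958 bar
P = 34.966 − 2.5958 = 32.37 bar

P ≈ 32.37 bar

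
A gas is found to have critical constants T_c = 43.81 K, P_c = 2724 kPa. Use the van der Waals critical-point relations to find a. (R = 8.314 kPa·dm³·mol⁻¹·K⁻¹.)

From T_c = 8a/(27Rb) and P_c = a/(27b²): a = 27 R² T_c²/(64 P_c).
a = 27×(8.314)²×(43.81)²/(64×2724) = 3582039/174336 = 20.55 kPa·dm⁶/mol²

a ≈ 20.55 kPa·dm⁶/mol²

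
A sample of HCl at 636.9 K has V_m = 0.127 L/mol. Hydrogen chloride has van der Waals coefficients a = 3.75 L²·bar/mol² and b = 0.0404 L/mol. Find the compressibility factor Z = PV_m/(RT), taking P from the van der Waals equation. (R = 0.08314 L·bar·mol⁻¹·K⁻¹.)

Z ≈ 0.9089

P = RT/(V_m − b) − a/V_m² = (0.08314)(636.9)/(0.127 − 0.0404) − 3.75/(0.127)²
  = 52.952/0.086600 − 232.50 = 611.45 − 232.50 = 378.95 bar
Z = PV_m/(RT) = (378.95)(0.127)/((0.08314)(636.9)) = 48.127/52.952 = 0.9089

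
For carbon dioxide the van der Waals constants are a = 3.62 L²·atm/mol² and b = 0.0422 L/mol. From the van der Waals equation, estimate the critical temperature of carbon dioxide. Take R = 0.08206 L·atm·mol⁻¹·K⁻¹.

T_c ≈ 309.7 K

For a van der Waals gas, T_c = 8a/(27Rb).
T_c = 8×3.62/(27×0.08206×0.0422) = 28.960/0.093499 = 309.7 K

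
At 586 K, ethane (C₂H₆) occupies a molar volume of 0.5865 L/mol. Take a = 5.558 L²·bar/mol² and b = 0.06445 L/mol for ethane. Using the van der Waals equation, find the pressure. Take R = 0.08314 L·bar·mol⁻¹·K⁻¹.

P = RT/(V_m − b) − a/V_m²
RT/(V_m − b) = (0.08314)(586)/(0.5865 − 0.06445) = 48.720/0.52205 = 93.324 bar
a/V_m² = 5.558/(0.5865)² = 16.158 bar
P = 93.324 − 16.158 = 77.17 bar

P ≈ 77.17 bar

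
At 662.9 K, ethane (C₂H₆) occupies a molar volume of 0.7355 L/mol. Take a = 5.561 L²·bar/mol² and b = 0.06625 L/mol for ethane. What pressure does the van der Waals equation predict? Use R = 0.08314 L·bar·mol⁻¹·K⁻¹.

P ≈ 72.07 bar

P = RT/(V_m − b) − a/V_m²
RT/(V_m − b) = (0.08314)(662.9)/(0.7355 − 0.06625) = 55.114/0.66925 = 82.352 bar
a/V_m² = 5.561/(0.7355)² = 10.280 bar
P = 82.352 − 10.280 = 72.07 bar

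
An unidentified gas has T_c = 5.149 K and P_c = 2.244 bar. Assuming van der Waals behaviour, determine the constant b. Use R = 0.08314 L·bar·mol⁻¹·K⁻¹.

b ≈ 0.02385 L/mol

From T_c = 8a/(27Rb) and P_c = a/(27b²): b = R T_c/(8 P_c).
b = (0.08314)(5.149)/(8×2.244) = 0.42809/17.952 = 0.02385 L/mol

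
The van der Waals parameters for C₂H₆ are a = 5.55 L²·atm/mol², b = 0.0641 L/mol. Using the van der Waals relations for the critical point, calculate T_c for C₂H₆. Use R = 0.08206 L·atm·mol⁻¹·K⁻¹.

T_c ≈ 312.6 K

For a van der Waals gas, T_c = 8a/(27Rb).
T_c = 8×5.55/(27×0.08206×0.0641) = 44.400/0.14202 = 312.6 K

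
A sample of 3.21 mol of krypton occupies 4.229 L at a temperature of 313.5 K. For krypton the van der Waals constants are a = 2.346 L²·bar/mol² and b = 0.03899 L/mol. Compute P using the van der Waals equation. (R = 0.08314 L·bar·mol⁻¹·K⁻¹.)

P ≈ 19.04 bar

P = nRT/(V − nb) − a n²/V²
nRT/(V − nb) = (3.21)(0.08314)(313.5)/(4.229 − 3.21×0.03899) = 83.667/4.1038 = 20.388 bar
a n²/V² = (2.346)(3.21)²/(4.229)² = 1.3516 bar
P = 20.388 − 1.3516 = 19.04 bar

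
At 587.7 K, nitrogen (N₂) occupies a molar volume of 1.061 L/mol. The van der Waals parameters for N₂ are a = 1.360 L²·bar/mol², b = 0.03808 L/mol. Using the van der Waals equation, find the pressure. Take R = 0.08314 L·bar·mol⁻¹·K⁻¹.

P ≈ 46.56 bar

P = RT/(V_m − b) − a/V_m²
RT/(V_m − b) = (0.08314)(587.7)/(1.061 − 0.03808) = 48.861/1.0229 = 47.767 bar
a/V_m² = 1.360/(1.061)² = 1.2081 bar
P = 47.767 − 1.2081 = 46.56 bar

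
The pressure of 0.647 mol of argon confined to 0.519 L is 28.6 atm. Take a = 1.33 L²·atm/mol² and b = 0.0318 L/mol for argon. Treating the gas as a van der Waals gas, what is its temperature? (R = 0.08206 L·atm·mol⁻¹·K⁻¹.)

T ≈ 287.9 K

T = (P + a n²/V²)(V − nb)/(nR)
P + a n²/V² = 28.6 + (1.33)(0.647)²/(0.519)² = 30.667 atm
V − nb = 0.519 − (0.647)(0.0318) = 0.49843 L
T = (30.667)(0.49843)/((0.647)(0.08206)) = 287.9 K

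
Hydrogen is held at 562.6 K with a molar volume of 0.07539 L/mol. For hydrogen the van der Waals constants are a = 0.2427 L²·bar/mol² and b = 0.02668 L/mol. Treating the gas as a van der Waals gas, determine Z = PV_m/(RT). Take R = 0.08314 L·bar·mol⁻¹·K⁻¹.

Z ≈ 1.479

P = RT/(V_m − b) − a/V_m² = (0.08314)(562.6)/(0.07539 − 0.02668) − 0.2427/(0.07539)²
  = 46.775/0.048710 − 42.701 = 960.28 − 42.701 = 917.58 bar
Z = PV_m/(RT) = (917.58)(0.07539)/((0.08314)(562.6)) = 69.176/46.775 = 1.479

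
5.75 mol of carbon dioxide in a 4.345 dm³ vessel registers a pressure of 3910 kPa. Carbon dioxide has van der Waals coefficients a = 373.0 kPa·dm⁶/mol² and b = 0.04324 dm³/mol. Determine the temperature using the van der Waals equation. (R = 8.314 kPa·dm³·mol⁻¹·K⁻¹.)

T = (P + a n²/V²)(V − nb)/(nR)
P + a n²/V² = 3910 + (373.0)(5.75)²/(4.345)² = 4563.2 kPa
V − nb = 4.345 − (5.75)(0.04324) = 4.0964 dm³
T = (4563.2)(4.0964)/((5.75)(8.314)) = 391.0 K

T ≈ 391.0 K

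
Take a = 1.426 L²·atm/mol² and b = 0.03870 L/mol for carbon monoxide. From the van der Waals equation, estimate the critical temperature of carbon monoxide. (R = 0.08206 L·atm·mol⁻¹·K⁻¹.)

For a van der Waals gas, T_c = 8a/(27Rb).
T_c = 8×1.426/(27×0.08206×0.03870) = 11.408/0.085744 = 133.0 K

T_c ≈ 133.0 K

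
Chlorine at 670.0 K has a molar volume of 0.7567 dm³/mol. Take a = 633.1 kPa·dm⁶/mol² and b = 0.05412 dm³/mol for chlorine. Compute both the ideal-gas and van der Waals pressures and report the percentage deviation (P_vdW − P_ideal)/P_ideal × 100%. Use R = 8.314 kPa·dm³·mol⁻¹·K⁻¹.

Ideal: P_ideal = RT/V_m = (8.314)(670.0)/0.7567 = 7361.41 kPa
vdW: P = RT/(V_m − b) − a/V_m² = 5570.38/0.702580 − 633.1/0.572595 = 7928.46 − 1105.67 = 6822.79 kPa
% deviation = (6822.79 − 7361.41)/7361.41 × 100% = -7.32%

-7.32 %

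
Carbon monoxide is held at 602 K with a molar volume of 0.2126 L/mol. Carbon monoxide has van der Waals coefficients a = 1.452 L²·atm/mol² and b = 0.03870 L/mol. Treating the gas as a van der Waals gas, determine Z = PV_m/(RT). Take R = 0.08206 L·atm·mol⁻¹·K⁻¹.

P = RT/(V_m − b) − a/V_m² = (0.08206)(602)/(0.2126 − 0.03870) − 1.452/(0.2126)²
  = 49.400/0.17390 − 32.125 = 284.07 − 32.125 = 251.95 atm
Z = PV_m/(RT) = (251.95)(0.2126)/((0.08206)(602)) = 53.565/49.400 = 1.084

Z ≈ 1.084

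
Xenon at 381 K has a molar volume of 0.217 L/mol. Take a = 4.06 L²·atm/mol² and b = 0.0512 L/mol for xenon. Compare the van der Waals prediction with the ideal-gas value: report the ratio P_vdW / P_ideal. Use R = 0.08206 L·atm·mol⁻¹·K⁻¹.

P_vdW / P_ideal ≈ 0.7104

Ideal: P_ideal = RT/V_m = (0.08206)(381)/0.217 = 144.078 atm
vdW: P = RT/(V_m − b) − a/V_m² = 31.2649/0.165800 − 4.06/0.0470890 = 188.570 − 86.2197 = 102.350 atm
Ratio = 102.350/144.078 = 0.7104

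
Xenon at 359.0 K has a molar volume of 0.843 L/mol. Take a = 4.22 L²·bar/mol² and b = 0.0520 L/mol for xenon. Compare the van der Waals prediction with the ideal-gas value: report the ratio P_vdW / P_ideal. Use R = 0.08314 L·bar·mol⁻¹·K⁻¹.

P_vdW / P_ideal ≈ 0.8980

Ideal: P_ideal = RT/V_m = (0.08314)(359.0)/0.843 = 35.4060 bar
vdW: P = RT/(V_m − b) − a/V_m² = 29.8473/0.791000 − 4.22/0.710649 = 37.7336 − 5.93823 = 31.7954 bar
Ratio = 31.7954/35.4060 = 0.8980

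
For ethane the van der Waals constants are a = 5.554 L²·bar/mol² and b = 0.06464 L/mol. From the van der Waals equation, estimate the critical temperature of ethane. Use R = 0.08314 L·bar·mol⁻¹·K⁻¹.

T_c ≈ 306.2 K

For a van der Waals gas, T_c = 8a/(27Rb).
T_c = 8×5.554/(27×0.08314×0.06464) = 44.432/0.14510 = 306.2 K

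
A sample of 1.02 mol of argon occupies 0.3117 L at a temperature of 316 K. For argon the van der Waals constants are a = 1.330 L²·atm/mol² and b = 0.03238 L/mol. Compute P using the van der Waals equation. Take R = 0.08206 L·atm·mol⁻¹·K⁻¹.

P ≈ 80.67 atm

P = nRT/(V − nb) − a n²/V²
nRT/(V − nb) = (1.02)(0.08206)(316)/(0.3117 − 1.02×0.03238) = 26.450/0.27867 = 94.915 atm
a n²/V² = (1.330)(1.02)²/(0.3117)² = 14.242 atm
P = 94.915 − 14.242 = 80.67 atm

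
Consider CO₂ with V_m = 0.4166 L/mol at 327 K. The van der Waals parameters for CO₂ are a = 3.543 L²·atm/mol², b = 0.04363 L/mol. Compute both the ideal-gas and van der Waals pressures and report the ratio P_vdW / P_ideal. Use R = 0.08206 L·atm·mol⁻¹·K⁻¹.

P_vdW / P_ideal ≈ 0.8000

Ideal: P_ideal = RT/V_m = (0.08206)(327)/0.4166 = 64.4110 atm
vdW: P = RT/(V_m − b) − a/V_m² = 26.8336/0.372970 − 3.543/0.173556 = 71.9457 − 20.4142 = 51.5315 atm
Ratio = 51.5315/64.4110 = 0.8000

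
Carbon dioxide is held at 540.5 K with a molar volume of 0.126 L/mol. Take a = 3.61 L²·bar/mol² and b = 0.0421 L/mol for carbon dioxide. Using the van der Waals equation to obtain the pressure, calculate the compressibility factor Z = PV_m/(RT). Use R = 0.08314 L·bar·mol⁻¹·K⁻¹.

P = RT/(V_m − b) − a/V_m² = (0.08314)(540.5)/(0.126 − 0.0421) − 3.61/(0.126)²
  = 44.937/0.083900 − 227.39 = 535.60 − 227.39 = 308.21 bar
Z = PV_m/(RT) = (308.21)(0.126)/((0.08314)(540.5)) = 38.834/44.937 = 0.8642

Z ≈ 0.8642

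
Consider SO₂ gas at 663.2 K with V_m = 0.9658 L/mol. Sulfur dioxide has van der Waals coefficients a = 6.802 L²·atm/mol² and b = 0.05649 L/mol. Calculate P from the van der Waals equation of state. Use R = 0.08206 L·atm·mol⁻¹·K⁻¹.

P = RT/(V_m − b) − a/V_m²
RT/(V_m − b) = (0.08206)(663.2)/(0.9658 − 0.05649) = 54.422/0.90931 = 59.850 atm
a/V_m² = 6.802/(0.9658)² = 7.2923 atm
P = 59.850 − 7.2923 = 52.56 atm

P ≈ 52.56 atm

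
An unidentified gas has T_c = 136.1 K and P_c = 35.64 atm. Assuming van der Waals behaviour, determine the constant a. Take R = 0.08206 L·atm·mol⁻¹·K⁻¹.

From T_c = 8a/(27Rb) and P_c = a/(27b²): a = 27 R² T_c²/(64 P_c).
a = 27×(0.08206)²×(136.1)²/(64×35.64) = 3367.8/2281.0 = 1.476 L²·atm/mol²

a ≈ 1.476 L²·atm/mol²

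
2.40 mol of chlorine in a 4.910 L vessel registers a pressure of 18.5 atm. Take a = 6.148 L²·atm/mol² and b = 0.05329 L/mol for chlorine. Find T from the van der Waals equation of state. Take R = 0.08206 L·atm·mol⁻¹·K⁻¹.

T ≈ 484.9 K

T = (P + a n²/V²)(V − nb)/(nR)
P + a n²/V² = 18.5 + (6.148)(2.40)²/(4.910)² = 19.969 atm
V − nb = 4.910 − (2.40)(0.05329) = 4.7821 L
T = (19.969)(4.7821)/((2.40)(0.08206)) = 484.9 K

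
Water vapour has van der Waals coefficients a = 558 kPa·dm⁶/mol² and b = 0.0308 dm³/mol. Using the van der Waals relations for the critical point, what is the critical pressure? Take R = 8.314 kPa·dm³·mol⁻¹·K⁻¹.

For a van der Waals gas, P_c = a/(27b²).
P_c = 558/(27×(0.0308)²) = 558/0.025613 = 21786 kPa

P_c ≈ 21786 kPa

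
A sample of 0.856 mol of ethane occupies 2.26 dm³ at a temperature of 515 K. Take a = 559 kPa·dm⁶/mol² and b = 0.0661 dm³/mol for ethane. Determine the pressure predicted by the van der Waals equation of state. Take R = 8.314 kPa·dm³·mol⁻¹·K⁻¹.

P = nRT/(V − nb) − a n²/V²
nRT/(V − nb) = (0.856)(8.314)(515)/(2.26 − 0.856×0.0661) = 3665.1/2.2034 = 1663.4 kPa
a n²/V² = (559)(0.856)²/(2.26)² = 80.194 kPa
P = 1663.4 − 80.194 = 1583 kPa

P ≈ 1583 kPa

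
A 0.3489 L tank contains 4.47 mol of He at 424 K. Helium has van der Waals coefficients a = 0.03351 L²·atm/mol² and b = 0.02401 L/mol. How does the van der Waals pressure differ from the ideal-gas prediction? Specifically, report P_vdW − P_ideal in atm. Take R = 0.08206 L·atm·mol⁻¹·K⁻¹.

Ideal: P_ideal = nRT/V = (4.47)(0.08206)(424)/0.3489 = 445.763 atm
vdW: P = nRT/(V − nb) − a n²/V² = 155.527/0.241575 − 0.669560/0.121731 = 643.804 − 5.50032 = 638.304 atm
ΔP = 638.304 − 445.763 = 192.5 atm

ΔP ≈ 192.5 atm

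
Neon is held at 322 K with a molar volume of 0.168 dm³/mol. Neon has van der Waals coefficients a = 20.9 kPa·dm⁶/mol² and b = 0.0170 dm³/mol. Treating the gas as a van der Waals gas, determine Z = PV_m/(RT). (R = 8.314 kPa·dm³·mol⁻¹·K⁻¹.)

Z ≈ 1.066

P = RT/(V_m − b) − a/V_m² = (8.314)(322)/(0.168 − 0.0170) − 20.9/(0.168)²
  = 2677.1/0.15100 − 740.50 = 17729 − 740.50 = 16989 kPa
Z = PV_m/(RT) = (16989)(0.168)/((8.314)(322)) = 2854.2/2677.1 = 1.066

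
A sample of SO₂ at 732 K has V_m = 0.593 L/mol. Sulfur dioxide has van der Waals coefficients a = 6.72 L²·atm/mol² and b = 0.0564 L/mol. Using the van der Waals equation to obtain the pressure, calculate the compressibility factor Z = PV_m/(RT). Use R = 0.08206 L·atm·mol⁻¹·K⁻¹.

P = RT/(V_m − b) − a/V_m² = (0.08206)(732)/(0.593 − 0.0564) − 6.72/(0.593)²
  = 60.068/0.53660 − 19.110 = 111.94 − 19.110 = 92.83 atm
Z = PV_m/(RT) = (92.83)(0.593)/((0.08206)(732)) = 55.048/60.068 = 0.9164

Z ≈ 0.9164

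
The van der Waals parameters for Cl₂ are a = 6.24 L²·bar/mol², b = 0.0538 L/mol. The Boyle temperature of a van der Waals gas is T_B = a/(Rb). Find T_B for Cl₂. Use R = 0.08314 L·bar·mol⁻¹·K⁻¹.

T_B ≈ 1395 K

For a van der Waals gas the second virial coefficient B₂ = b − a/(RT) vanishes at T_B = a/(Rb).
T_B = 6.24/(0.08314×0.0538) = 6.24/0.0044729 = 1395 K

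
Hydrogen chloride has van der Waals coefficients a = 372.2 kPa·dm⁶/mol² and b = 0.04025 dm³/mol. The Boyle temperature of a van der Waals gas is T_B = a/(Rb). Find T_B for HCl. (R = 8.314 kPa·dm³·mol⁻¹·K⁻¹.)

T_B ≈ 1112 K

For a van der Waals gas the second virial coefficient B₂ = b − a/(RT) vanishes at T_B = a/(Rb).
T_B = 372.2/(8.314×0.04025) = 372.2/0.33464 = 1112 K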